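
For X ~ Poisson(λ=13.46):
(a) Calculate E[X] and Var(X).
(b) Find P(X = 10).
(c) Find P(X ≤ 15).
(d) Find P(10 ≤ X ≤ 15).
(a) E[X] = 13.4600, Var(X) = 13.4600
(b) P(X = 10) = 0.076751
(c) P(X ≤ 15) = 0.721565
(d) P(10 ≤ X ≤ 15) = 0.584035

We have X ~ Poisson(λ=13.46).

(a) Moments:
E[X] = 13.4600
Var(X) = 13.4600
σ = √Var(X) = 3.6688

(b) Point probability using PMF:
P(X = 10) = 0.076751

(c) Cumulative probability using CDF:
P(X ≤ 15) = F(15) = 0.721565

(d) Range probability:
P(10 ≤ X ≤ 15) = P(X ≤ 15) - P(X ≤ 9)
                   = F(15) - F(9)
                   = 0.721565 - 0.137530
                   = 0.584035

This means approximately 58.4% of outcomes fall in the interval [10, 15].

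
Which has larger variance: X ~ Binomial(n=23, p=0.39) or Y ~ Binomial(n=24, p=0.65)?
X has larger variance (5.4717 > 5.4600)

Compute the variance for each distribution:

X ~ Binomial(n=23, p=0.39):
Var(X) = 5.4717

Y ~ Binomial(n=24, p=0.65):
Var(Y) = 5.4600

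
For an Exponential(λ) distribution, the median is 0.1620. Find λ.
λ = 4.2787

For X ~ Exponential(λ), the CDF is F(x) = 1 - e^(-λx).
The median m satisfies F(m) = 0.5:
1 - e^(-λm) = 0.5
e^(-λm) = 0.5
λm = ln(2)
m = ln(2) / λ

Given m = 0.1620:
λ = ln(2) / 0.1620 = 0.693147 / 0.1620 = 4.2787

Verification: ln(2) / 4.2787 = 0.1620 ✓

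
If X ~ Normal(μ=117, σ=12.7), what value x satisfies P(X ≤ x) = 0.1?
100.7243

We have X ~ Normal(μ=117, σ=12.7).

We want to find x such that P(X ≤ x) = 0.1.

This is the 10th percentile, which means 10% of values fall below this point.

Using the inverse CDF (quantile function):
x = F⁻¹(0.1) = 100.7243

Verification: P(X ≤ 100.7243) = 0.1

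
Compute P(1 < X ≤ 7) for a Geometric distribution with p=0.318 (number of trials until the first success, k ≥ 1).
0.613374

We have X ~ Geometric(p=0.318) (number of trials until the first success, k ≥ 1).

To find P(1 < X ≤ 7), we use:
P(1 < X ≤ 7) = P(X ≤ 7) - P(X ≤ 1)
                 = F(7) - F(1)
                 = 0.931374 - 0.318000
                 = 0.613374

So there's approximately a 61.3% chance that X falls in this range.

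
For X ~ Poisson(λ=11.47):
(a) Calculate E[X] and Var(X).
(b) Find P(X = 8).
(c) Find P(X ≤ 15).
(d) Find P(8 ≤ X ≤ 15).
(a) E[X] = 11.4700, Var(X) = 11.4700
(b) P(X = 8) = 0.077558
(c) P(X ≤ 15) = 0.880177
(d) P(8 ≤ X ≤ 15) = 0.764829

We have X ~ Poisson(λ=11.47).

(a) Moments:
E[X] = 11.4700
Var(X) = 11.4700
σ = √Var(X) = 3.3867

(b) Point probability using PMF:
P(X = 8) = 0.077558

(c) Cumulative probability using CDF:
P(X ≤ 15) = F(15) = 0.880177

(d) Range probability:
P(8 ≤ X ≤ 15) = P(X ≤ 15) - P(X ≤ 7)
                   = F(15) - F(7)
                   = 0.880177 - 0.115348
                   = 0.764829

This means approximately 76.5% of outcomes fall in the interval [8, 15].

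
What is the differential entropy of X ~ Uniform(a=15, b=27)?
2.4849 nats

We have X ~ Uniform(a=15, b=27).

The differential entropy measures the uncertainty or information content of the distribution.

For a Uniform distribution with a=15, b=27:
h(X) = 2.4849 nats

(In bits, this would be 3.5850 bits.)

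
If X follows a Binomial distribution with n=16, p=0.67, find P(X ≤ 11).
0.650409

We have X ~ Binomial(n=16, p=0.67).

The CDF gives us P(X ≤ k).

Using the CDF:
P(X ≤ 11) = 0.650409

This means there's approximately a 65.0% chance that X is at most 11.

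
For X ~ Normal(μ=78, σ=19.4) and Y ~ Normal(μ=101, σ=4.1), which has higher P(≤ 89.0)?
X has higher probability (P(X ≤ 89.0) = 0.7146 > P(Y ≤ 89.0) = 0.0017)

Compute P(≤ 89.0) for each distribution:

X ~ Normal(μ=78, σ=19.4):
P(X ≤ 89.0) = 0.7146

Y ~ Normal(μ=101, σ=4.1):
P(Y ≤ 89.0) = 0.0017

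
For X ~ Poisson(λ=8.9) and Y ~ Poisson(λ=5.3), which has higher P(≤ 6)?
Y has higher probability (P(Y ≤ 6) = 0.7171 > P(X ≤ 6) = 0.2160)

Compute P(≤ 6) for each distribution:

X ~ Poisson(λ=8.9):
P(X ≤ 6) = 0.2160

Y ~ Poisson(λ=5.3):
P(Y ≤ 6) = 0.7171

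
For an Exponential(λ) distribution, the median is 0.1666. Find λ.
λ = 4.1605

For X ~ Exponential(λ), the CDF is F(x) = 1 - e^(-λx).
The median m satisfies F(m) = 0.5:
1 - e^(-λm) = 0.5
e^(-λm) = 0.5
λm = ln(2)
m = ln(2) / λ

Given m = 0.1666:
λ = ln(2) / 0.1666 = 0.693147 / 0.1666 = 4.1605

Verification: ln(2) / 4.1605 = 0.1666 ✓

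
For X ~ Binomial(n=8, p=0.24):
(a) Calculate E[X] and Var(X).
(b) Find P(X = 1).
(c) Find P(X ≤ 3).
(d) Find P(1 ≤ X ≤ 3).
(a) E[X] = 1.9200, Var(X) = 1.4592
(b) P(X = 1) = 0.281188
(c) P(X ≤ 3) = 0.899564
(d) P(1 ≤ X ≤ 3) = 0.788260

We have X ~ Binomial(n=8, p=0.24).

(a) Moments:
E[X] = 1.9200
Var(X) = 1.4592
σ = √Var(X) = 1.2080

(b) Point probability using PMF:
P(X = 1) = 0.281188

(c) Cumulative probability using CDF:
P(X ≤ 3) = F(3) = 0.899564

(d) Range probability:
P(1 ≤ X ≤ 3) = P(X ≤ 3) - P(X ≤ 0)
                   = F(3) - F(0)
                   = 0.899564 - 0.111303
                   = 0.788260

This means approximately 78.8% of outcomes fall in the interval [1, 3].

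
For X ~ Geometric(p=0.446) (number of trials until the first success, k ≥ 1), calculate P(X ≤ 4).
0.905803

We have X ~ Geometric(p=0.446) (number of trials until the first success, k ≥ 1).

The CDF gives us P(X ≤ k).

Using the CDF:
P(X ≤ 4) = 0.905803

This means there's approximately a 90.6% chance that X is at most 4.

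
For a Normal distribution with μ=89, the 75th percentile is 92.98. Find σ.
σ = 5.9008

For X ~ Normal(μ, σ), the p-th percentile satisfies x = μ + z_p × σ,
where z_p = Φ⁻¹(p) is the standard normal quantile.

Step 1: z_{0.75} = Φ⁻¹(0.75) = 0.6745

Step 2: Solve for σ:
92.98 = 89 + 0.6745 × σ
σ = (92.98 - 89) / 0.6745
σ = 3.98 / 0.6745
σ = 5.9008

Verification: μ + z × σ = 89 + 0.6745 × 5.9008 = 92.98 ✓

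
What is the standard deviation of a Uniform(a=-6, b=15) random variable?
6.0622

We have X ~ Uniform(a=-6, b=15).

For a Uniform distribution with a=-6, b=15:
σ = √Var(X) = 6.0622

The standard deviation is the square root of the variance.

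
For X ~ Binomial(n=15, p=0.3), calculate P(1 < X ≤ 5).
0.686354

We have X ~ Binomial(n=15, p=0.3).

To find P(1 < X ≤ 5), we use:
P(1 < X ≤ 5) = P(X ≤ 5) - P(X ≤ 1)
                 = F(5) - F(1)
                 = 0.721621 - 0.035268
                 = 0.686354

So there's approximately a 68.6% chance that X falls in this range.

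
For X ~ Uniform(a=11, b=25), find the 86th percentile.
23.0400

We have X ~ Uniform(a=11, b=25).

We want to find x such that P(X ≤ x) = 0.86.

This is the 86th percentile, which means 86% of values fall below this point.

Using the inverse CDF (quantile function):
x = F⁻¹(0.86) = 23.0400

Verification: P(X ≤ 23.0400) = 0.86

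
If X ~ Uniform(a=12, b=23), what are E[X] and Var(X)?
E[X] = 17.5000, Var(X) = 10.0833

We have X ~ Uniform(a=12, b=23).

For a Uniform distribution with a=12, b=23:

Expected value:
E[X] = 17.5000

Variance:
Var(X) = 10.0833

Standard deviation:
σ = √Var(X) = 3.1754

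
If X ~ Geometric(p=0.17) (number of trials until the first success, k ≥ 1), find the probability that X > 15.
0.061118

We have X ~ Geometric(p=0.17) (number of trials until the first success, k ≥ 1).

P(X > 15) = 1 - P(X ≤ 15)
                = 1 - F(15)
                = 1 - 0.938882
                = 0.061118

So there's approximately a 6.1% chance that X exceeds 15.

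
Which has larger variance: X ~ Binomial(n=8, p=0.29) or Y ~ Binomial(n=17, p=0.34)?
Y has larger variance (3.8148 > 1.6472)

Compute the variance for each distribution:

X ~ Binomial(n=8, p=0.29):
Var(X) = 1.6472

Y ~ Binomial(n=17, p=0.34):
Var(Y) = 3.8148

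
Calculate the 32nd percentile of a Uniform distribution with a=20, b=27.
22.2400

We have X ~ Uniform(a=20, b=27).

We want to find x such that P(X ≤ x) = 0.32.

This is the 32nd percentile, which means 32% of values fall below this point.

Using the inverse CDF (quantile function):
x = F⁻¹(0.32) = 22.2400

Verification: P(X ≤ 22.2400) = 0.32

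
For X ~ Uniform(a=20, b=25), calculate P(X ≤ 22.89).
0.578000

We have X ~ Uniform(a=20, b=25).

The CDF gives us P(X ≤ k).

Using the CDF:
P(X ≤ 22.89) = 0.578000

This means there's approximately a 57.8% chance that X is at most 22.89.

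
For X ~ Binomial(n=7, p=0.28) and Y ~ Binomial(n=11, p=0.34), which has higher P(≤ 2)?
X has higher probability (P(X ≤ 2) = 0.6919 > P(Y ≤ 2) = 0.2201)

Compute P(≤ 2) for each distribution:

X ~ Binomial(n=7, p=0.28):
P(X ≤ 2) = 0.6919

Y ~ Binomial(n=11, p=0.34):
P(Y ≤ 2) = 0.2201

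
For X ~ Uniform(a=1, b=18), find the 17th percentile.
3.8900

We have X ~ Uniform(a=1, b=18).

We want to find x such that P(X ≤ x) = 0.17.

This is the 17th percentile, which means 17% of values fall below this point.

Using the inverse CDF (quantile function):
x = F⁻¹(0.17) = 3.8900

Verification: P(X ≤ 3.8900) = 0.17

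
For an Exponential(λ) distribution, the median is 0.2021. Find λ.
λ = 3.4297

For X ~ Exponential(λ), the CDF is F(x) = 1 - e^(-λx).
The median m satisfies F(m) = 0.5:
1 - e^(-λm) = 0.5
e^(-λm) = 0.5
λm = ln(2)
m = ln(2) / λ

Given m = 0.2021:
λ = ln(2) / 0.2021 = 0.693147 / 0.2021 = 3.4297

Verification: ln(2) / 3.4297 = 0.2021 ✓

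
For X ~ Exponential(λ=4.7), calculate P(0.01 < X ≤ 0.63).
0.902320

We have X ~ Exponential(λ=4.7).

To find P(0.01 < X ≤ 0.63), we use:
P(0.01 < X ≤ 0.63) = P(X ≤ 0.63) - P(X ≤ 0.01)
                 = F(0.63) - F(0.01)
                 = 0.948233 - 0.045913
                 = 0.902320

So there's approximately a 90.2% chance that X falls in this range.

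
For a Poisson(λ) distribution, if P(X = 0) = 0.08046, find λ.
λ = 2.5200

For a Poisson(λ) distribution, the PMF at 0 is:
P(X = 0) = λ^0 e^(-λ) / 0! = e^(-λ)

Given P(X = 0) = 0.08046:
e^(-λ) = 0.08046
-λ = ln(0.08046)
λ = -ln(0.08046) = 2.5200

Verification: e^(-2.5200) = 0.08046 ✓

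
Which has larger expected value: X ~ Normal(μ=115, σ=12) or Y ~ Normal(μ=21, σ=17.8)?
X has larger mean (115.0000 > 21.0000)

Compute the expected value for each distribution:

X ~ Normal(μ=115, σ=12):
E[X] = 115.0000

Y ~ Normal(μ=21, σ=17.8):
E[Y] = 21.0000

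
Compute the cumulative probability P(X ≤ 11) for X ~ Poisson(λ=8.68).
0.832907

We have X ~ Poisson(λ=8.68).

The CDF gives us P(X ≤ k).

Using the CDF:
P(X ≤ 11) = 0.832907

This means there's approximately a 83.3% chance that X is at most 11.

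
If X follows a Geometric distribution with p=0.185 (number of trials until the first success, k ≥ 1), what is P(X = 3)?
0.122882

We have X ~ Geometric(p=0.185) (number of trials until the first success, k ≥ 1).

For a Geometric distribution, the PMF gives us the probability of each outcome.

Using the PMF formula:
P(X = 3) = 0.122882

Rounded to 4 decimal places: 0.1229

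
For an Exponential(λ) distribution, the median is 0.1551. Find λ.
λ = 4.4690

For X ~ Exponential(λ), the CDF is F(x) = 1 - e^(-λx).
The median m satisfies F(m) = 0.5:
1 - e^(-λm) = 0.5
e^(-λm) = 0.5
λm = ln(2)
m = ln(2) / λ

Given m = 0.1551:
λ = ln(2) / 0.1551 = 0.693147 / 0.1551 = 4.4690

Verification: ln(2) / 4.4690 = 0.1551 ✓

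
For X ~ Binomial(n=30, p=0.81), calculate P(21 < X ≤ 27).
0.842194

We have X ~ Binomial(n=30, p=0.81).

To find P(21 < X ≤ 27), we use:
P(21 < X ≤ 27) = P(X ≤ 27) - P(X ≤ 21)
                 = F(27) - F(21)
                 = 0.942547 - 0.100353
                 = 0.842194

So there's approximately a 84.2% chance that X falls in this range.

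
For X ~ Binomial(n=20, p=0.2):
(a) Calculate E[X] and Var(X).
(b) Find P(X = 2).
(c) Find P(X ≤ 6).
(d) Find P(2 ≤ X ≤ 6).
(a) E[X] = 4.0000, Var(X) = 3.2000
(b) P(X = 2) = 0.136909
(c) P(X ≤ 6) = 0.913307
(d) P(2 ≤ X ≤ 6) = 0.844132

We have X ~ Binomial(n=20, p=0.2).

(a) Moments:
E[X] = 4.0000
Var(X) = 3.2000
σ = √Var(X) = 1.7889

(b) Point probability using PMF:
P(X = 2) = 0.136909

(c) Cumulative probability using CDF:
P(X ≤ 6) = F(6) = 0.913307

(d) Range probability:
P(2 ≤ X ≤ 6) = P(X ≤ 6) - P(X ≤ 1)
                   = F(6) - F(1)
                   = 0.913307 - 0.069175
                   = 0.844132

This means approximately 84.4% of outcomes fall in the interval [2, 6].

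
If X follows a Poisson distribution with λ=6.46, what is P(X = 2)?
0.032651

We have X ~ Poisson(λ=6.46).

For a Poisson distribution, the PMF gives us the probability of each outcome.

Using the PMF formula:
P(X = 2) = 0.032651

Rounded to 4 decimal places: 0.0327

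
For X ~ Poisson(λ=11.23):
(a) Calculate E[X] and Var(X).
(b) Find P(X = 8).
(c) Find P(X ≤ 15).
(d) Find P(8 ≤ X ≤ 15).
(a) E[X] = 11.2300, Var(X) = 11.2300
(b) P(X = 8) = 0.083251
(c) P(X ≤ 15) = 0.894611
(d) P(8 ≤ X ≤ 15) = 0.765661

We have X ~ Poisson(λ=11.23).

(a) Moments:
E[X] = 11.2300
Var(X) = 11.2300
σ = √Var(X) = 3.3511

(b) Point probability using PMF:
P(X = 8) = 0.083251

(c) Cumulative probability using CDF:
P(X ≤ 15) = F(15) = 0.894611

(d) Range probability:
P(8 ≤ X ≤ 15) = P(X ≤ 15) - P(X ≤ 7)
                   = F(15) - F(7)
                   = 0.894611 - 0.128950
                   = 0.765661

This means approximately 76.6% of outcomes fall in the interval [8, 15].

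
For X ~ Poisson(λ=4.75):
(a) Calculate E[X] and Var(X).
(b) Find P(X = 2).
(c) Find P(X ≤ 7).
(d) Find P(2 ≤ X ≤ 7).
(a) E[X] = 4.7500, Var(X) = 4.7500
(b) P(X = 2) = 0.097602
(c) P(X ≤ 7) = 0.891404
(d) P(2 ≤ X ≤ 7) = 0.841657

We have X ~ Poisson(λ=4.75).

(a) Moments:
E[X] = 4.7500
Var(X) = 4.7500
σ = √Var(X) = 2.1794

(b) Point probability using PMF:
P(X = 2) = 0.097602

(c) Cumulative probability using CDF:
P(X ≤ 7) = F(7) = 0.891404

(d) Range probability:
P(2 ≤ X ≤ 7) = P(X ≤ 7) - P(X ≤ 1)
                   = F(7) - F(1)
                   = 0.891404 - 0.049747
                   = 0.841657

This means approximately 84.2% of outcomes fall in the interval [2, 7].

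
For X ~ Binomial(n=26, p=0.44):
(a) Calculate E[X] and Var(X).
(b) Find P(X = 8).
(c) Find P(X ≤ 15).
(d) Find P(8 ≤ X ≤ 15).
(a) E[X] = 11.4400, Var(X) = 6.4064
(b) P(X = 8) = 0.064382
(c) P(X ≤ 15) = 0.945159
(d) P(8 ≤ X ≤ 15) = 0.887663

We have X ~ Binomial(n=26, p=0.44).

(a) Moments:
E[X] = 11.4400
Var(X) = 6.4064
σ = √Var(X) = 2.5311

(b) Point probability using PMF:
P(X = 8) = 0.064382

(c) Cumulative probability using CDF:
P(X ≤ 15) = F(15) = 0.945159

(d) Range probability:
P(8 ≤ X ≤ 15) = P(X ≤ 15) - P(X ≤ 7)
                   = F(15) - F(7)
                   = 0.945159 - 0.057496
                   = 0.887663

This means approximately 88.8% of outcomes fall in the interval [8, 15].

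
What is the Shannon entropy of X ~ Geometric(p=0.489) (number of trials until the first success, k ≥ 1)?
1.4170 nats

We have X ~ Geometric(p=0.489) (number of trials until the first success, k ≥ 1).

The Shannon entropy measures the uncertainty or information content of the distribution.

For a Geometric distribution with p=0.489 (number of trials until the first success, k ≥ 1):
H(X) = 1.4170 nats

(In bits, this would be 2.0443 bits.)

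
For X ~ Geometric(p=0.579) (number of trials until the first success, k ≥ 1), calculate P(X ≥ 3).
0.177241

We have X ~ Geometric(p=0.579) (number of trials until the first success, k ≥ 1).

For discrete distributions, P(X ≥ 3) = 1 - P(X ≤ 2).

P(X ≤ 2) = 0.822759
P(X ≥ 3) = 1 - 0.822759 = 0.177241

So there's approximately a 17.7% chance that X is at least 3.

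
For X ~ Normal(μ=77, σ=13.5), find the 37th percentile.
72.5200

We have X ~ Normal(μ=77, σ=13.5).

We want to find x such that P(X ≤ x) = 0.37.

This is the 37th percentile, which means 37% of values fall below this point.

Using the inverse CDF (quantile function):
x = F⁻¹(0.37) = 72.5200

Verification: P(X ≤ 72.5200) = 0.37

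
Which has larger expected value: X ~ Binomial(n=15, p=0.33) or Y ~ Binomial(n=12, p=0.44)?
Y has larger mean (5.2800 > 4.9500)

Compute the expected value for each distribution:

X ~ Binomial(n=15, p=0.33):
E[X] = 4.9500

Y ~ Binomial(n=12, p=0.44):
E[Y] = 5.2800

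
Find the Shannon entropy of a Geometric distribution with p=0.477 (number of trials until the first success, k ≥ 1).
1.4509 nats

We have X ~ Geometric(p=0.477) (number of trials until the first success, k ≥ 1).

The Shannon entropy measures the uncertainty or information content of the distribution.

For a Geometric distribution with p=0.477 (number of trials until the first success, k ≥ 1):
H(X) = 1.4509 nats

(In bits, this would be 2.0932 bits.)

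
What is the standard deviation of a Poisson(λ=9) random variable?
3.0000

We have X ~ Poisson(λ=9).

For a Poisson distribution with λ=9:
σ = √Var(X) = 3.0000

The standard deviation is the square root of the variance.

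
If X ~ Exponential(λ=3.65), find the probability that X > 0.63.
0.100309

We have X ~ Exponential(λ=3.65).

P(X > 0.63) = 1 - P(X ≤ 0.63)
                = 1 - F(0.63)
                = 1 - 0.899691
                = 0.100309

So there's approximately a 10.0% chance that X exceeds 0.63.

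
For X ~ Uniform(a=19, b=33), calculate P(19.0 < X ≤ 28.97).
0.712143

We have X ~ Uniform(a=19, b=33).

To find P(19.0 < X ≤ 28.97), we use:
P(19.0 < X ≤ 28.97) = P(X ≤ 28.97) - P(X ≤ 19.0)
                 = F(28.97) - F(19.0)
                 = 0.712143 - 0.000000
                 = 0.712143

So there's approximately a 71.2% chance that X falls in this range.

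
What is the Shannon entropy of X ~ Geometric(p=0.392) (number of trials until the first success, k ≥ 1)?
1.7083 nats

We have X ~ Geometric(p=0.392) (number of trials until the first success, k ≥ 1).

The Shannon entropy measures the uncertainty or information content of the distribution.

For a Geometric distribution with p=0.392 (number of trials until the first success, k ≥ 1):
H(X) = 1.7083 nats

(In bits, this would be 2.4645 bits.)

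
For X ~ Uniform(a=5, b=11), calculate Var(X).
3.0000

We have X ~ Uniform(a=5, b=11).

For a Uniform distribution with a=5, b=11:
Var(X) = 3.0000

The variance measures the spread of the distribution around the mean.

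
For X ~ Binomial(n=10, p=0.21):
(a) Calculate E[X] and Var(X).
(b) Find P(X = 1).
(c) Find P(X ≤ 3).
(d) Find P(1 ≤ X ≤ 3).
(a) E[X] = 2.1000, Var(X) = 1.6590
(b) P(X = 1) = 0.251688
(c) P(X ≤ 3) = 0.860858
(d) P(1 ≤ X ≤ 3) = 0.766175

We have X ~ Binomial(n=10, p=0.21).

(a) Moments:
E[X] = 2.1000
Var(X) = 1.6590
σ = √Var(X) = 1.2880

(b) Point probability using PMF:
P(X = 1) = 0.251688

(c) Cumulative probability using CDF:
P(X ≤ 3) = F(3) = 0.860858

(d) Range probability:
P(1 ≤ X ≤ 3) = P(X ≤ 3) - P(X ≤ 0)
                   = F(3) - F(0)
                   = 0.860858 - 0.094683
                   = 0.766175

This means approximately 76.6% of outcomes fall in the interval [1, 3].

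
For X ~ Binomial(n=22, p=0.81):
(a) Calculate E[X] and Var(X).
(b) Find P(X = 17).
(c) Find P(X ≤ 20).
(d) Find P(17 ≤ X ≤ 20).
(a) E[X] = 17.8200, Var(X) = 3.3858
(b) P(X = 17) = 0.181355
(c) P(X ≤ 20) = 0.940257
(d) P(17 ≤ X ≤ 20) = 0.712128

We have X ~ Binomial(n=22, p=0.81).

(a) Moments:
E[X] = 17.8200
Var(X) = 3.3858
σ = √Var(X) = 1.8401

(b) Point probability using PMF:
P(X = 17) = 0.181355

(c) Cumulative probability using CDF:
P(X ≤ 20) = F(20) = 0.940257

(d) Range probability:
P(17 ≤ X ≤ 20) = P(X ≤ 20) - P(X ≤ 16)
                   = F(20) - F(16)
                   = 0.940257 - 0.228129
                   = 0.712128

This means approximately 71.2% of outcomes fall in the interval [17, 20].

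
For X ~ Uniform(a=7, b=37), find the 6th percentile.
8.8000

We have X ~ Uniform(a=7, b=37).

We want to find x such that P(X ≤ x) = 0.06.

This is the 6th percentile, which means 6% of values fall below this point.

Using the inverse CDF (quantile function):
x = F⁻¹(0.06) = 8.8000

Verification: P(X ≤ 8.8000) = 0.06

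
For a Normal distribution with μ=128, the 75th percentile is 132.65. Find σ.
σ = 6.8941

For X ~ Normal(μ, σ), the p-th percentile satisfies x = μ + z_p × σ,
where z_p = Φ⁻¹(p) is the standard normal quantile.

Step 1: z_{0.75} = Φ⁻¹(0.75) = 0.6745

Step 2: Solve for σ:
132.65 = 128 + 0.6745 × σ
σ = (132.65 - 128) / 0.6745
σ = 4.65 / 0.6745
σ = 6.8941

Verification: μ + z × σ = 128 + 0.6745 × 6.8941 = 132.65 ✓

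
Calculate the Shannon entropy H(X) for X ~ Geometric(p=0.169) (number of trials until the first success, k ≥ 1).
2.6881 nats

We have X ~ Geometric(p=0.169) (number of trials until the first success, k ≥ 1).

The Shannon entropy measures the uncertainty or information content of the distribution.

For a Geometric distribution with p=0.169 (number of trials until the first success, k ≥ 1):
H(X) = 2.6881 nats

(In bits, this would be 3.8782 bits.)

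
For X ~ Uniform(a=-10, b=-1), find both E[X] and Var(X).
E[X] = -5.5000, Var(X) = 6.7500

We have X ~ Uniform(a=-10, b=-1).

For a Uniform distribution with a=-10, b=-1:

Expected value:
E[X] = -5.5000

Variance:
Var(X) = 6.7500

Standard deviation:
σ = √Var(X) = 2.5981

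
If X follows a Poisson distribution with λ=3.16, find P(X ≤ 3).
0.611435

We have X ~ Poisson(λ=3.16).

The CDF gives us P(X ≤ k).

Using the CDF:
P(X ≤ 3) = 0.611435

This means there's approximately a 61.1% chance that X is at most 3.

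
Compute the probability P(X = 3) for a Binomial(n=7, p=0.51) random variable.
0.267647

We have X ~ Binomial(n=7, p=0.51).

For a Binomial distribution, the PMF gives us the probability of each outcome.

Using the PMF formula:
P(X = 3) = 0.267647

Rounded to 4 decimal places: 0.2676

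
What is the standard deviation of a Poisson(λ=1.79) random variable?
1.3379

We have X ~ Poisson(λ=1.79).

For a Poisson distribution with λ=1.79:
σ = √Var(X) = 1.3379

The standard deviation is the square root of the variance.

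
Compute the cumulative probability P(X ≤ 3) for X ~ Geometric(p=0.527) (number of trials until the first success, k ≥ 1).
0.894176

We have X ~ Geometric(p=0.527) (number of trials until the first success, k ≥ 1).

The CDF gives us P(X ≤ k).

Using the CDF:
P(X ≤ 3) = 0.894176

This means there's approximately a 89.4% chance that X is at most 3.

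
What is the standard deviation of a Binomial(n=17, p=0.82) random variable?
1.5840

We have X ~ Binomial(n=17, p=0.82).

For a Binomial distribution with n=17, p=0.82:
σ = √Var(X) = 1.5840

The standard deviation is the square root of the variance.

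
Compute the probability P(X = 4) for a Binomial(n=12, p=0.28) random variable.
0.219734

We have X ~ Binomial(n=12, p=0.28).

For a Binomial distribution, the PMF gives us the probability of each outcome.

Using the PMF formula:
P(X = 4) = 0.219734

Rounded to 4 decimal places: 0.2197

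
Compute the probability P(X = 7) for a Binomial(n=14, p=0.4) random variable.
0.157408

We have X ~ Binomial(n=14, p=0.4).

For a Binomial distribution, the PMF gives us the probability of each outcome.

Using the PMF formula:
P(X = 7) = 0.157408

Rounded to 4 decimal places: 0.1574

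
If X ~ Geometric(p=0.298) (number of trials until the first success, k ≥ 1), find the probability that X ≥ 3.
0.492804

We have X ~ Geometric(p=0.298) (number of trials until the first success, k ≥ 1).

For discrete distributions, P(X ≥ 3) = 1 - P(X ≤ 2).

P(X ≤ 2) = 0.507196
P(X ≥ 3) = 1 - 0.507196 = 0.492804

So there's approximately a 49.3% chance that X is at least 3.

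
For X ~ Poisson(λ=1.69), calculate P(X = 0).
0.184520

We have X ~ Poisson(λ=1.69).

For a Poisson distribution, the PMF gives us the probability of each outcome.

Using the PMF formula:
P(X = 0) = 0.184520

Rounded to 4 decimal places: 0.1845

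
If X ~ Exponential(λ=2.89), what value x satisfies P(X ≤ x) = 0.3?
0.1234

We have X ~ Exponential(λ=2.89).

We want to find x such that P(X ≤ x) = 0.3.

This is the 30th percentile, which means 30% of values fall below this point.

Using the inverse CDF (quantile function):
x = F⁻¹(0.3) = 0.1234

Verification: P(X ≤ 0.1234) = 0.3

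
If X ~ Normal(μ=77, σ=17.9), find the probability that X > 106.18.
0.051533

We have X ~ Normal(μ=77, σ=17.9).

P(X > 106.18) = 1 - P(X ≤ 106.18)
                = 1 - F(106.18)
                = 1 - 0.948467
                = 0.051533

So there's approximately a 5.2% chance that X exceeds 106.18.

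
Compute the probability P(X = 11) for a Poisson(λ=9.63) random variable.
0.108762

We have X ~ Poisson(λ=9.63).

For a Poisson distribution, the PMF gives us the probability of each outcome.

Using the PMF formula:
P(X = 11) = 0.108762

Rounded to 4 decimal places: 0.1088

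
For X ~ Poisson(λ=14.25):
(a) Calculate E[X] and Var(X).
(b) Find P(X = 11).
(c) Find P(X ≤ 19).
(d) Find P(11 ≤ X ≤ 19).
(a) E[X] = 14.2500, Var(X) = 14.2500
(b) P(X = 11) = 0.079820
(c) P(X ≤ 19) = 0.912823
(d) P(11 ≤ X ≤ 19) = 0.753126

We have X ~ Poisson(λ=14.25).

(a) Moments:
E[X] = 14.2500
Var(X) = 14.2500
σ = √Var(X) = 3.7749

(b) Point probability using PMF:
P(X = 11) = 0.079820

(c) Cumulative probability using CDF:
P(X ≤ 19) = F(19) = 0.912823

(d) Range probability:
P(11 ≤ X ≤ 19) = P(X ≤ 19) - P(X ≤ 10)
                   = F(19) - F(10)
                   = 0.912823 - 0.159697
                   = 0.753126

This means approximately 75.3% of outcomes fall in the interval [11, 19].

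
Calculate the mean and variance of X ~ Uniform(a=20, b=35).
E[X] = 27.5000, Var(X) = 18.7500

We have X ~ Uniform(a=20, b=35).

For a Uniform distribution with a=20, b=35:

Expected value:
E[X] = 27.5000

Variance:
Var(X) = 18.7500

Standard deviation:
σ = √Var(X) = 4.3301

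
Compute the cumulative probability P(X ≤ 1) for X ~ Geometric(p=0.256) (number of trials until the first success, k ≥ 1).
0.256000

We have X ~ Geometric(p=0.256) (number of trials until the first success, k ≥ 1).

The CDF gives us P(X ≤ k).

Using the CDF:
P(X ≤ 1) = 0.256000

This means there's approximately a 25.6% chance that X is at most 1.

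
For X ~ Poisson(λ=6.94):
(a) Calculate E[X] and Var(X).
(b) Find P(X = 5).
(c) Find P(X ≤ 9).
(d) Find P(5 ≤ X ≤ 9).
(a) E[X] = 6.9400, Var(X) = 6.9400
(b) P(X = 5) = 0.129901
(c) P(X ≤ 9) = 0.836528
(d) P(5 ≤ X ≤ 9) = 0.657992

We have X ~ Poisson(λ=6.94).

(a) Moments:
E[X] = 6.9400
Var(X) = 6.9400
σ = √Var(X) = 2.6344

(b) Point probability using PMF:
P(X = 5) = 0.129901

(c) Cumulative probability using CDF:
P(X ≤ 9) = F(9) = 0.836528

(d) Range probability:
P(5 ≤ X ≤ 9) = P(X ≤ 9) - P(X ≤ 4)
                   = F(9) - F(4)
                   = 0.836528 - 0.178536
                   = 0.657992

This means approximately 65.8% of outcomes fall in the interval [5, 9].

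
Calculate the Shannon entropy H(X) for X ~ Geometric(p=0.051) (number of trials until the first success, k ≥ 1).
3.9500 nats

We have X ~ Geometric(p=0.051) (number of trials until the first success, k ≥ 1).

The Shannon entropy measures the uncertainty or information content of the distribution.

For a Geometric distribution with p=0.051 (number of trials until the first success, k ≥ 1):
H(X) = 3.9500 nats

(In bits, this would be 5.6986 bits.)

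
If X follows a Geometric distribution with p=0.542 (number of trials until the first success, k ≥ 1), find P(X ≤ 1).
0.542000

We have X ~ Geometric(p=0.542) (number of trials until the first success, k ≥ 1).

The CDF gives us P(X ≤ k).

Using the CDF:
P(X ≤ 1) = 0.542000

This means there's approximately a 54.2% chance that X is at most 1.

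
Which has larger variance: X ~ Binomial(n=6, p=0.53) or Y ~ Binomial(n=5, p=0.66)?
X has larger variance (1.4946 > 1.1220)

Compute the variance for each distribution:

X ~ Binomial(n=6, p=0.53):
Var(X) = 1.4946

Y ~ Binomial(n=5, p=0.66):
Var(Y) = 1.1220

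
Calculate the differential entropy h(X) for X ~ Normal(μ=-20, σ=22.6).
4.5369 nats

We have X ~ Normal(μ=-20, σ=22.6).

The differential entropy measures the uncertainty or information content of the distribution.

For a Normal distribution with μ=-20, σ=22.6:
h(X) = 4.5369 nats

(In bits, this would be 6.5453 bits.)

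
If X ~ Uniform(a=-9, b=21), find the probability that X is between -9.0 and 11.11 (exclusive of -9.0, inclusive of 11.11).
0.670333

We have X ~ Uniform(a=-9, b=21).

To find P(-9.0 < X ≤ 11.11), we use:
P(-9.0 < X ≤ 11.11) = P(X ≤ 11.11) - P(X ≤ -9.0)
                 = F(11.11) - F(-9.0)
                 = 0.670333 - 0.000000
                 = 0.670333

So there's approximately a 67.0% chance that X falls in this range.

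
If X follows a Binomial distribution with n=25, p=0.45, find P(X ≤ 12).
0.693676

We have X ~ Binomial(n=25, p=0.45).

The CDF gives us P(X ≤ k).

Using the CDF:
P(X ≤ 12) = 0.693676

This means there's approximately a 69.4% chance that X is at most 12.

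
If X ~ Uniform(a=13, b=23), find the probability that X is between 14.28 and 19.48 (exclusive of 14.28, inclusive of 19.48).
0.520000

We have X ~ Uniform(a=13, b=23).

To find P(14.28 < X ≤ 19.48), we use:
P(14.28 < X ≤ 19.48) = P(X ≤ 19.48) - P(X ≤ 14.28)
                 = F(19.48) - F(14.28)
                 = 0.648000 - 0.128000
                 = 0.520000

So there's approximately a 52.0% chance that X falls in this range.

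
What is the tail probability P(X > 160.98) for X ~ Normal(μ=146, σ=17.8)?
0.200013

We have X ~ Normal(μ=146, σ=17.8).

P(X > 160.98) = 1 - P(X ≤ 160.98)
                = 1 - F(160.98)
                = 1 - 0.799987
                = 0.200013

So there's approximately a 20.0% chance that X exceeds 160.98.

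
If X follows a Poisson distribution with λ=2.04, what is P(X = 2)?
0.270564

We have X ~ Poisson(λ=2.04).

For a Poisson distribution, the PMF gives us the probability of each outcome.

Using the PMF formula:
P(X = 2) = 0.270564

Rounded to 4 decimal places: 0.2706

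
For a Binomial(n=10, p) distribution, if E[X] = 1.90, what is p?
p = 0.19

For a Binomial(n, p) distribution:
E[X] = n × p

Given n = 10 and E[X] = 1.90:
1.90 = 10 × p
p = 1.90 / 10 = 0.19

Verification: Binomial(10, 0.19) has E[X] = 1.90 ✓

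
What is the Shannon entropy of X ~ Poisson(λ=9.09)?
2.5128 nats

We have X ~ Poisson(λ=9.09).

The Shannon entropy measures the uncertainty or information content of the distribution.

For a Poisson distribution with λ=9.09:
H(X) = 2.5128 nats

(In bits, this would be 3.6251 bits.)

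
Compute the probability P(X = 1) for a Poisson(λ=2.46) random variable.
0.210170

We have X ~ Poisson(λ=2.46).

For a Poisson distribution, the PMF gives us the probability of each outcome.

Using the PMF formula:
P(X = 1) = 0.210170

Rounded to 4 decimal places: 0.2102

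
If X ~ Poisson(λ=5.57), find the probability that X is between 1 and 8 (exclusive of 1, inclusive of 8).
0.863287

We have X ~ Poisson(λ=5.57).

To find P(1 < X ≤ 8), we use:
P(1 < X ≤ 8) = P(X ≤ 8) - P(X ≤ 1)
                 = F(8) - F(1)
                 = 0.888321 - 0.025035
                 = 0.863287

So there's approximately a 86.3% chance that X falls in this range.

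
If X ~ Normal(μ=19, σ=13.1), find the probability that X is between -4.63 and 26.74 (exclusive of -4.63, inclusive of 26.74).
0.687056

We have X ~ Normal(μ=19, σ=13.1).

To find P(-4.63 < X ≤ 26.74), we use:
P(-4.63 < X ≤ 26.74) = P(X ≤ 26.74) - P(X ≤ -4.63)
                 = F(26.74) - F(-4.63)
                 = 0.722686 - 0.035630
                 = 0.687056

So there's approximately a 68.7% chance that X falls in this range.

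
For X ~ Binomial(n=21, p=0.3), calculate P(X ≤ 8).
0.852350

We have X ~ Binomial(n=21, p=0.3).

The CDF gives us P(X ≤ k).

Using the CDF:
P(X ≤ 8) = 0.852350

This means there's approximately a 85.2% chance that X is at most 8.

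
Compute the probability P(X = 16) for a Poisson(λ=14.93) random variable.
0.095570

We have X ~ Poisson(λ=14.93).

For a Poisson distribution, the PMF gives us the probability of each outcome.

Using the PMF formula:
P(X = 16) = 0.095570

Rounded to 4 decimal places: 0.0956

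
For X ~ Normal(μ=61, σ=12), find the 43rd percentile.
58.8835

We have X ~ Normal(μ=61, σ=12).

We want to find x such that P(X ≤ x) = 0.43.

This is the 43rd percentile, which means 43% of values fall below this point.

Using the inverse CDF (quantile function):
x = F⁻¹(0.43) = 58.8835

Verification: P(X ≤ 58.8835) = 0.43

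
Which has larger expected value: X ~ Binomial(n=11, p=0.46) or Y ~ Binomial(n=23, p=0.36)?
Y has larger mean (8.2800 > 5.0600)

Compute the expected value for each distribution:

X ~ Binomial(n=11, p=0.46):
E[X] = 5.0600

Y ~ Binomial(n=23, p=0.36):
E[Y] = 8.2800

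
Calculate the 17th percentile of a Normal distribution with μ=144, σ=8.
136.3667

We have X ~ Normal(μ=144, σ=8).

We want to find x such that P(X ≤ x) = 0.17.

This is the 17th percentile, which means 17% of values fall below this point.

Using the inverse CDF (quantile function):
x = F⁻¹(0.17) = 136.3667

Verification: P(X ≤ 136.3667) = 0.17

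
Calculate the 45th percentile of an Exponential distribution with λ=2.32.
0.2577

We have X ~ Exponential(λ=2.32).

We want to find x such that P(X ≤ x) = 0.45.

This is the 45th percentile, which means 45% of values fall below this point.

Using the inverse CDF (quantile function):
x = F⁻¹(0.45) = 0.2577

Verification: P(X ≤ 0.2577) = 0.45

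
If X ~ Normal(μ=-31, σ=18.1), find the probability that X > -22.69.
0.323075

We have X ~ Normal(μ=-31, σ=18.1).

P(X > -22.69) = 1 - P(X ≤ -22.69)
                = 1 - F(-22.69)
                = 1 - 0.676925
                = 0.323075

So there's approximately a 32.3% chance that X exceeds -22.69.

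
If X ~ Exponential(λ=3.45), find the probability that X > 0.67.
0.099112

We have X ~ Exponential(λ=3.45).

P(X > 0.67) = 1 - P(X ≤ 0.67)
                = 1 - F(0.67)
                = 1 - 0.900888
                = 0.099112

So there's approximately a 9.9% chance that X exceeds 0.67.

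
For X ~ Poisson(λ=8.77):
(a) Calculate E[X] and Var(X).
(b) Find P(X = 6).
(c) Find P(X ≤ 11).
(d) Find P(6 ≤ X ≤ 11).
(a) E[X] = 8.7700, Var(X) = 8.7700
(b) P(X = 6) = 0.098153
(c) P(X ≤ 11) = 0.824736
(d) P(6 ≤ X ≤ 11) = 0.694348

We have X ~ Poisson(λ=8.77).

(a) Moments:
E[X] = 8.7700
Var(X) = 8.7700
σ = √Var(X) = 2.9614

(b) Point probability using PMF:
P(X = 6) = 0.098153

(c) Cumulative probability using CDF:
P(X ≤ 11) = F(11) = 0.824736

(d) Range probability:
P(6 ≤ X ≤ 11) = P(X ≤ 11) - P(X ≤ 5)
                   = F(11) - F(5)
                   = 0.824736 - 0.130388
                   = 0.694348

This means approximately 69.4% of outcomes fall in the interval [6, 11].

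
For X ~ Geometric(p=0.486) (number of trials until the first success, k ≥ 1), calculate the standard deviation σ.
1.4752

We have X ~ Geometric(p=0.486) (number of trials until the first success, k ≥ 1).

For a Geometric distribution with p=0.486 (number of trials until the first success, k ≥ 1):
σ = √Var(X) = 1.4752

The standard deviation is the square root of the variance.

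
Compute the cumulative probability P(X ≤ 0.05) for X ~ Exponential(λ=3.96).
0.179630

We have X ~ Exponential(λ=3.96).

The CDF gives us P(X ≤ k).

Using the CDF:
P(X ≤ 0.05) = 0.179630

This means there's approximately a 18.0% chance that X is at most 0.05.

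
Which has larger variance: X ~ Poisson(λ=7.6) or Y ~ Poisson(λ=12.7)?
Y has larger variance (12.7000 > 7.6000)

Compute the variance for each distribution:

X ~ Poisson(λ=7.6):
Var(X) = 7.6000

Y ~ Poisson(λ=12.7):
Var(Y) = 12.7000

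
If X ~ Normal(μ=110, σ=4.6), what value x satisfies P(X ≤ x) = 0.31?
107.7191

We have X ~ Normal(μ=110, σ=4.6).

We want to find x such that P(X ≤ x) = 0.31.

This is the 31st percentile, which means 31% of values fall below this point.

Using the inverse CDF (quantile function):
x = F⁻¹(0.31) = 107.7191

Verification: P(X ≤ 107.7191) = 0.31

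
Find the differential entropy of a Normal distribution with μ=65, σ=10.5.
3.7703 nats

We have X ~ Normal(μ=65, σ=10.5).

The differential entropy measures the uncertainty or information content of the distribution.

For a Normal distribution with μ=65, σ=10.5:
h(X) = 3.7703 nats

(In bits, this would be 5.4394 bits.)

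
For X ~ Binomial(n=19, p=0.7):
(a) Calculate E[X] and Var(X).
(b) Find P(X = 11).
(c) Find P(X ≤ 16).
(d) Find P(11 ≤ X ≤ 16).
(a) E[X] = 13.3000, Var(X) = 3.9900
(b) P(X = 11) = 0.098054
(c) P(X ≤ 16) = 0.953776
(d) P(11 ≤ X ≤ 16) = 0.869861

We have X ~ Binomial(n=19, p=0.7).

(a) Moments:
E[X] = 13.3000
Var(X) = 3.9900
σ = √Var(X) = 1.9975

(b) Point probability using PMF:
P(X = 11) = 0.098054

(c) Cumulative probability using CDF:
P(X ≤ 16) = F(16) = 0.953776

(d) Range probability:
P(11 ≤ X ≤ 16) = P(X ≤ 16) - P(X ≤ 10)
                   = F(16) - F(10)
                   = 0.953776 - 0.083915
                   = 0.869861

This means approximately 87.0% of outcomes fall in the interval [11, 16].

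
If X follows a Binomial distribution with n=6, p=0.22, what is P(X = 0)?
0.225200

We have X ~ Binomial(n=6, p=0.22).

For a Binomial distribution, the PMF gives us the probability of each outcome.

Using the PMF formula:
P(X = 0) = 0.225200

Rounded to 4 decimal places: 0.2252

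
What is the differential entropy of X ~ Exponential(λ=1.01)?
0.9900 nats

We have X ~ Exponential(λ=1.01).

The differential entropy measures the uncertainty or information content of the distribution.

For an Exponential distribution with λ=1.01:
h(X) = 0.9900 nats

(In bits, this would be 1.4283 bits.)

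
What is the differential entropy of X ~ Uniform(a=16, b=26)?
2.3026 nats

We have X ~ Uniform(a=16, b=26).

The differential entropy measures the uncertainty or information content of the distribution.

For a Uniform distribution with a=16, b=26:
h(X) = 2.3026 nats

(In bits, this would be 3.3219 bits.)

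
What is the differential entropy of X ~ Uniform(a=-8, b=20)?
3.3322 nats

We have X ~ Uniform(a=-8, b=20).

The differential entropy measures the uncertainty or information content of the distribution.

For a Uniform distribution with a=-8, b=20:
h(X) = 3.3322 nats

(In bits, this would be 4.8074 bits.)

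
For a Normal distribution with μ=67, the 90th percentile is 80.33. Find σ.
σ = 10.4015

For X ~ Normal(μ, σ), the p-th percentile satisfies x = μ + z_p × σ,
where z_p = Φ⁻¹(p) is the standard normal quantile.

Step 1: z_{0.9} = Φ⁻¹(0.9) = 1.2816

Step 2: Solve for σ:
80.33 = 67 + 1.2816 × σ
σ = (80.33 - 67) / 1.2816
σ = 13.33 / 1.2816
σ = 10.4015

Verification: μ + z × σ = 67 + 1.2816 × 10.4015 = 80.33 ✓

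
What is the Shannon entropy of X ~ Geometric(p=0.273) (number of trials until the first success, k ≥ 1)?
2.1473 nats

We have X ~ Geometric(p=0.273) (number of trials until the first success, k ≥ 1).

The Shannon entropy measures the uncertainty or information content of the distribution.

For a Geometric distribution with p=0.273 (number of trials until the first success, k ≥ 1):
H(X) = 2.1473 nats

(In bits, this would be 3.0979 bits.)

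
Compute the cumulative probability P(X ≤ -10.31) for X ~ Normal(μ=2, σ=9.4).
0.095170

We have X ~ Normal(μ=2, σ=9.4).

The CDF gives us P(X ≤ k).

Using the CDF:
P(X ≤ -10.31) = 0.095170

This means there's approximately a 9.5% chance that X is at most -10.31.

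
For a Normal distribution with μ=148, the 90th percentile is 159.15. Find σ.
σ = 8.7004

For X ~ Normal(μ, σ), the p-th percentile satisfies x = μ + z_p × σ,
where z_p = Φ⁻¹(p) is the standard normal quantile.

Step 1: z_{0.9} = Φ⁻¹(0.9) = 1.2816

Step 2: Solve for σ:
159.15 = 148 + 1.2816 × σ
σ = (159.15 - 148) / 1.2816
σ = 11.15 / 1.2816
σ = 8.7004

Verification: μ + z × σ = 148 + 1.2816 × 8.7004 = 159.15 ✓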